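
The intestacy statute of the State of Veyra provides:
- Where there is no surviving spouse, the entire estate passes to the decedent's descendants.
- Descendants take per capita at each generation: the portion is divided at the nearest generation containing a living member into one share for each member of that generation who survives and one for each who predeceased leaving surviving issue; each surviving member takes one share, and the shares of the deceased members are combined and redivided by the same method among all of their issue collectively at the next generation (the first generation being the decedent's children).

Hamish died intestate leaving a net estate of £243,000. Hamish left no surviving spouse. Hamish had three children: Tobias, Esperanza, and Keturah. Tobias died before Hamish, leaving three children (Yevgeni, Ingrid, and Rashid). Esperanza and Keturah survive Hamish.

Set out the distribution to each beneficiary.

Yevgeni: £27,000; Ingrid: £27,000; Rashid: £27,000; Esperanza: £81,000; Keturah: £81,000

The entire £243,000 passes to the descendants.
That amount (£243,000) is divided at the children's generation into 3 shares of £81,000. Esperanza and Keturah each take £81,000. The remaining share for the deceased Tobias (£81,000) is carried to the next generation.
That pool (£81,000) is divided at the grandchildren's generation equally among Yevgeni, Ingrid, and Rashid: £27,000 each.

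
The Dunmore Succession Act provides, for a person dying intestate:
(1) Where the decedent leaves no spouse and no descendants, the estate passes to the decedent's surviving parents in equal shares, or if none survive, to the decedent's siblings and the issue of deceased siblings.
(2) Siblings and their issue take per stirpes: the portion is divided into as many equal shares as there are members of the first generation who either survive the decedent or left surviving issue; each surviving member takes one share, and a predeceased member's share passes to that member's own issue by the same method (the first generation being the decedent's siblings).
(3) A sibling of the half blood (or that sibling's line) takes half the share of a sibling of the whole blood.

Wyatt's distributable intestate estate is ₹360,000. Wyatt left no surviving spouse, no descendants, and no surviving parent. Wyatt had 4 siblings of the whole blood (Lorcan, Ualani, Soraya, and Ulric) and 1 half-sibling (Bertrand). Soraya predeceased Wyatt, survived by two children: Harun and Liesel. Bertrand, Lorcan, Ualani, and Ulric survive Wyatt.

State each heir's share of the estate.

The entire ₹360,000 passes to the siblings and their issue.
Counting each half-blood sibling's line as half a unit, there are 9/2 units in ₹360,000, so one unit is ₹80,000. Whole-blood lines (Lorcan, Ualani, Soraya, and Ulric) take ₹80,000 each; half-blood lines (Bertrand) take ₹40,000 each.
Soraya's share (₹80,000) is divided into 2 shares of ₹40,000: Harun and Liesel each take ₹40,000.

Bertrand: ₹40,000; Lorcan: ₹80,000; Ualani: ₹80,000; Harun: ₹40,000; Liesel: ₹40,000; Ulric: ₹80,000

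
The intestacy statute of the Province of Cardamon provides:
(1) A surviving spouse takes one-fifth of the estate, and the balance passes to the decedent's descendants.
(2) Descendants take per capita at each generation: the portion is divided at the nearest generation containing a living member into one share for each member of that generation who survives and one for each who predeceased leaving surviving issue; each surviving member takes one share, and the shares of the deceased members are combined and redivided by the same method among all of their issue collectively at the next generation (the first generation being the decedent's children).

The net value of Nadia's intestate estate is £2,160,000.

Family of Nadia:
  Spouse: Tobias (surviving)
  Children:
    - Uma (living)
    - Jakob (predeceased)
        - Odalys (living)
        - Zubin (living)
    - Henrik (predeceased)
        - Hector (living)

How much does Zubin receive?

Tobias takes one-fifth of £2,160,000 = £432,000. The remaining £1,728,000 passes to the descendants.
The descendants' portion (£1,728,000) is divided at the children's generation into 3 shares of £576,000. Uma takes £576,000. The 2 shares of the deceased (Jakob and Henrik) are combined into a pool of £1,152,000.
That pool (£1,152,000) is divided at the grandchildren's generation equally among Odalys, Zubin, and Hector: £384,000 each.

Zubin receives £384,000.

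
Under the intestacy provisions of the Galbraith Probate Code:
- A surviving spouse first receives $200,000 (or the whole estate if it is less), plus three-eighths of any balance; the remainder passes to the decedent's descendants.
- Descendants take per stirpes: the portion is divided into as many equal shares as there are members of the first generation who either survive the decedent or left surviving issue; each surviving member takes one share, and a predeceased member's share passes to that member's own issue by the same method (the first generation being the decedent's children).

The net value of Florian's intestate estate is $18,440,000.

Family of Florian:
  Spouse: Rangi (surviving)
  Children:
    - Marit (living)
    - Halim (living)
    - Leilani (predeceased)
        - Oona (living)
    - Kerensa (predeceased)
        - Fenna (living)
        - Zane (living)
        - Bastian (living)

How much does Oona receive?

Rangi first takes $200,000, leaving a balance of $18,240,000. Rangi then takes three-eighths of the balance ($6,840,000), for a total of $7,040,000. The remaining $11,400,000 passes to the descendants.
The descendants' portion ($11,400,000) is divided into 4 shares of $2,850,000: Marit and Halim each take $2,850,000; Leilani's $2,850,000 share passes to Leilani's issue; Kerensa's $2,850,000 share passes to Kerensa's issue.
Leilani's share ($2,850,000) passes entirely to Oona.
Kerensa's share ($2,850,000) is divided into 3 shares of $950,000: Fenna, Zane, and Bastian each take $950,000.

Oona receives $2,850,000.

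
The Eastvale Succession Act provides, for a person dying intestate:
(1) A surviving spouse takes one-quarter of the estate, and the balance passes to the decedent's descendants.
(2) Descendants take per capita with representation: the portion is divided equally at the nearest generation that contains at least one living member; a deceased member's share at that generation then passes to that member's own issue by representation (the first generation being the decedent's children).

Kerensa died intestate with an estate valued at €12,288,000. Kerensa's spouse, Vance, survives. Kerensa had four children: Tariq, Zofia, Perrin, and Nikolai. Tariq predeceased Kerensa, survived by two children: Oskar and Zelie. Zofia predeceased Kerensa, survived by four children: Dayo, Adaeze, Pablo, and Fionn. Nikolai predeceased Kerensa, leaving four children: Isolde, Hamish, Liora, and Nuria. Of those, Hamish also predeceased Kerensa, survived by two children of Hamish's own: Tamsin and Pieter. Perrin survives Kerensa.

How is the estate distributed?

Vance takes one-quarter of €12,288,000 = €3,072,000. The remaining €9,216,000 passes to the descendants.
The descendants' portion (€9,216,000) is divided into 4 shares of €2,304,000: Perrin takes €2,304,000; Tariq's €2,304,000 share passes to Tariq's issue; Zofia's €2,304,000 share passes to Zofia's issue; Nikolai's €2,304,000 share passes to Nikolai's issue.
Tariq's share (€2,304,000) is divided into 2 shares of €1,152,000: Oskar and Zelie each take €1,152,000.
Zofia's share (€2,304,000) is divided into 4 shares of €576,000: Dayo, Adaeze, Pablo, and Fionn each take €576,000.
Nikolai's share (€2,304,000) is divided into 4 shares of €576,000: Isolde, Liora, and Nuria each take €576,000; Hamish's €576,000 share passes to Hamish's issue.
Hamish's share (€576,000) is divided into 2 shares of €288,000: Tamsin and Pieter each take €288,000.

Vance: €3,072,000; Oskar: €1,152,000; Zelie: €1,152,000; Dayo: €576,000; Adaeze: €576,000; Pablo: €576,000; Fionn: €576,000; Perrin: €2,304,000; Isolde: €576,000; Tamsin: €288,000; Pieter: €288,000; Liora: €576,000; Nuria: €576,000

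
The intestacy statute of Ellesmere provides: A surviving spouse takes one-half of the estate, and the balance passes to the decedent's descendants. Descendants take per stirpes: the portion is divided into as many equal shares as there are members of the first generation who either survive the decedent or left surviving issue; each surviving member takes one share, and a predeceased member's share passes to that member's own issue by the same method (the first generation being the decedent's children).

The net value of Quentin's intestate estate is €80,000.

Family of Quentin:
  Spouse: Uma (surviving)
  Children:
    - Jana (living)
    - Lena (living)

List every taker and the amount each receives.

Uma takes one-half of €80,000 = €40,000. The remaining €40,000 passes to the descendants.
The descendants' portion (€40,000) is divided into 2 shares of €20,000: Jana and Lena each take €20,000.

Uma: €40,000; Jana: €20,000; Lena: €20,000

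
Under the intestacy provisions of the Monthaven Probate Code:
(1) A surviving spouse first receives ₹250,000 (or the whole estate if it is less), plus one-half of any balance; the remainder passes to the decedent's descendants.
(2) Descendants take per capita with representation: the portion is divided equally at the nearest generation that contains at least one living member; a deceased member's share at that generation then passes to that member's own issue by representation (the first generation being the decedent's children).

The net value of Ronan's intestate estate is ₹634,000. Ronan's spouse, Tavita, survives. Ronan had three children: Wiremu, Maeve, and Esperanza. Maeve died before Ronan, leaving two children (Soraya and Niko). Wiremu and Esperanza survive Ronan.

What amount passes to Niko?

Niko receives ₹32,000.

Tavita first takes ₹250,000, leaving a balance of ₹384,000. Tavita then takes one-half of the balance (₹192,000), for a total of ₹442,000. The remaining ₹192,000 passes to the descendants.
The descendants' portion (₹192,000) is divided into 3 shares of ₹64,000: Wiremu and Esperanza each take ₹64,000; Maeve's ₹64,000 share passes to Maeve's issue.
Maeve's share (₹64,000) is divided into 2 shares of ₹32,000: Soraya and Niko each take ₹32,000.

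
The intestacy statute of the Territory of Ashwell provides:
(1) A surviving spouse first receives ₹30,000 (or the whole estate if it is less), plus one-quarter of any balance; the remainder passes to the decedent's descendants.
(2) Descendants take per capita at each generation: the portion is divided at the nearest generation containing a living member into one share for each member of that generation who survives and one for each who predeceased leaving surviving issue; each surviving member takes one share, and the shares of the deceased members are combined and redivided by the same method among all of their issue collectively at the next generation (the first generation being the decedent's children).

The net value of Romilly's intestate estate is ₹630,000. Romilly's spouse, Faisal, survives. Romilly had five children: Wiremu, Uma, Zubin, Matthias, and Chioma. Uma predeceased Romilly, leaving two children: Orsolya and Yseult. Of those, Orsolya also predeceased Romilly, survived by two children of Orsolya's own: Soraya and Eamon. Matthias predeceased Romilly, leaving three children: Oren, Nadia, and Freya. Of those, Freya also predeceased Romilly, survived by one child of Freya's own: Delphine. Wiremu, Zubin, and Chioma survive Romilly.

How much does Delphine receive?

Delphine receives ₹24,000.

Faisal first takes ₹30,000, leaving a balance of ₹600,000. Faisal then takes one-quarter of the balance (₹150,000), for a total of ₹180,000. The remaining ₹450,000 passes to the descendants.
The descendants' portion (₹450,000) is divided at the children's generation into 5 shares of ₹90,000. Wiremu, Zubin, and Chioma each take ₹90,000. The 2 shares of the deceased (Uma and Matthias) are combined into a pool of ₹180,000.
That pool (₹180,000) is divided at the grandchildren's generation into 5 shares of ₹36,000. Yseult, Oren, and Nadia each take ₹36,000. The 2 shares of the deceased (Orsolya and Freya) are combined into a pool of ₹72,000.
That pool (₹72,000) is divided at the great-grandchildren's generation equally among Soraya, Eamon, and Delphine: ₹24,000 each.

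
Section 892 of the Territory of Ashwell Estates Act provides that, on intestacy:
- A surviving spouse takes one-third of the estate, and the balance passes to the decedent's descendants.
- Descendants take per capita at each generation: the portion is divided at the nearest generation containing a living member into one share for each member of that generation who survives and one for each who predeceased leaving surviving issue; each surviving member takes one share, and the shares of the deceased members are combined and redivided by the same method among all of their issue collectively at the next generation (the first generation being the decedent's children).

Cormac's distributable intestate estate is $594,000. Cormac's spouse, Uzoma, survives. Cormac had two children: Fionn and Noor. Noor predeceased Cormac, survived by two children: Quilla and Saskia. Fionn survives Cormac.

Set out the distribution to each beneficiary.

Uzoma takes one-third of $594,000 = $198,000. The remaining $396,000 passes to the descendants.
The descendants' portion ($396,000) is divided at the children's generation into 2 shares of $198,000. Fionn takes $198,000. The remaining share for the deceased Noor ($198,000) is carried to the next generation.
That pool ($198,000) is divided at the grandchildren's generation equally among Quilla and Saskia: $99,000 each.

Uzoma: $198,000; Fionn: $198,000; Quilla: $99,000; Saskia: $99,000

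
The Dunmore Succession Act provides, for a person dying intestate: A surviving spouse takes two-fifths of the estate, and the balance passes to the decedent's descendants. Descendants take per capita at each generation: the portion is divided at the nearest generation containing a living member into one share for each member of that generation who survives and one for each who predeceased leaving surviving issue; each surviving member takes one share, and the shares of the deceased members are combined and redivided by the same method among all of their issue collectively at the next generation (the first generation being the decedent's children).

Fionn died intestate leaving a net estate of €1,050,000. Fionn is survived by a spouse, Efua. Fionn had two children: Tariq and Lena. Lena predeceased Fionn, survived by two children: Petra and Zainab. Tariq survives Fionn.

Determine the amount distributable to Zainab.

Zainab receives €157,500.

Efua takes two-fifths of €1,050,000 = €420,000. The remaining €630,000 passes to the descendants.
The descendants' portion (€630,000) is divided at the children's generation into 2 shares of €315,000. Tariq takes €315,000. The remaining share for the deceased Lena (€315,000) is carried to the next generation.
That pool (€315,000) is divided at the grandchildren's generation equally among Petra and Zainab: €157,500 each.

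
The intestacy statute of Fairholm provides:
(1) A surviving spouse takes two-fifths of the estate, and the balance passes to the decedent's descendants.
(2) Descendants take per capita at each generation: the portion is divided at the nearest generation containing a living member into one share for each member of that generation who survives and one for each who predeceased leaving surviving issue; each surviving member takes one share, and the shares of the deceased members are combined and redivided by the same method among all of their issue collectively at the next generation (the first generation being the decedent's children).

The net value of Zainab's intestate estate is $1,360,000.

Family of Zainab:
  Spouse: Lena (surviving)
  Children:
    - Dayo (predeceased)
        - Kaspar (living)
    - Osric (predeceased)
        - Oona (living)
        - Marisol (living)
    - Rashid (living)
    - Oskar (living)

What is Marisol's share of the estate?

Lena takes two-fifths of $1,360,000 = $544,000. The remaining $816,000 passes to the descendants.
The descendants' portion ($816,000) is divided at the children's generation into 4 shares of $204,000. Rashid and Oskar each take $204,000. The 2 shares of the deceased (Dayo and Osric) are combined into a pool of $408,000.
That pool ($408,000) is divided at the grandchildren's generation equally among Kaspar, Oona, and Marisol: $136,000 each.

Marisol receives $136,000.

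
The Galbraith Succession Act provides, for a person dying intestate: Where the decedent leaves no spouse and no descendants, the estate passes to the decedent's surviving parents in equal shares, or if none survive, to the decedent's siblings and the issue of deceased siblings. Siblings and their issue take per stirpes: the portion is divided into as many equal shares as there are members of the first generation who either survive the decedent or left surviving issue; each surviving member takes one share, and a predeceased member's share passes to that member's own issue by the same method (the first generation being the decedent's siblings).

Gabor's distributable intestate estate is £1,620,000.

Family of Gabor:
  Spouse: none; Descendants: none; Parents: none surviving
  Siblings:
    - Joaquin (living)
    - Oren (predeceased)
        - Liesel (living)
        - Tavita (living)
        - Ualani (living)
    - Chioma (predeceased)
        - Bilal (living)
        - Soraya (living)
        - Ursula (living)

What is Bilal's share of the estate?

The entire £1,620,000 passes to the siblings and their issue.
That amount (£1,620,000) is divided into 3 shares of £540,000: Joaquin takes £540,000; Oren's £540,000 share passes to Oren's issue; Chioma's £540,000 share passes to Chioma's issue.
Oren's share (£540,000) is divided into 3 shares of £180,000: Liesel, Tavita, and Ualani each take £180,000.
Chioma's share (£540,000) is divided into 3 shares of £180,000: Bilal, Soraya, and Ursula each take £180,000.

Bilal receives £180,000.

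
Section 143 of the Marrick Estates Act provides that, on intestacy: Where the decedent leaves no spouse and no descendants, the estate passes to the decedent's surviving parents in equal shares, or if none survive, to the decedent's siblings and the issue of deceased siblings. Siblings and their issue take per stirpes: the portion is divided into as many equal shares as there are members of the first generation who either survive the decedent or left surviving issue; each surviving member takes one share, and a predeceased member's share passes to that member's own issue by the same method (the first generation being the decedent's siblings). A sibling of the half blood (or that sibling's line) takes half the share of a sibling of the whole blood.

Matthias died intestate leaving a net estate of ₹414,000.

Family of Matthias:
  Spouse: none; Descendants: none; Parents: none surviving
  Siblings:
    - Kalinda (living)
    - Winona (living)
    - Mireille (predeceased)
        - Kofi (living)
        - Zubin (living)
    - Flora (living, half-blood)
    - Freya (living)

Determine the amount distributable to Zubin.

Zubin receives ₹46,000.

The entire ₹414,000 passes to the siblings and their issue.
Counting each half-blood sibling's line as half a unit, there are 9/2 units in ₹414,000, so one unit is ₹92,000. Whole-blood lines (Kalinda, Winona, Mireille, and Freya) take ₹92,000 each; half-blood lines (Flora) take ₹46,000 each.
Mireille's share (₹92,000) is divided into 2 shares of ₹46,000: Kofi and Zubin each take ₹46,000.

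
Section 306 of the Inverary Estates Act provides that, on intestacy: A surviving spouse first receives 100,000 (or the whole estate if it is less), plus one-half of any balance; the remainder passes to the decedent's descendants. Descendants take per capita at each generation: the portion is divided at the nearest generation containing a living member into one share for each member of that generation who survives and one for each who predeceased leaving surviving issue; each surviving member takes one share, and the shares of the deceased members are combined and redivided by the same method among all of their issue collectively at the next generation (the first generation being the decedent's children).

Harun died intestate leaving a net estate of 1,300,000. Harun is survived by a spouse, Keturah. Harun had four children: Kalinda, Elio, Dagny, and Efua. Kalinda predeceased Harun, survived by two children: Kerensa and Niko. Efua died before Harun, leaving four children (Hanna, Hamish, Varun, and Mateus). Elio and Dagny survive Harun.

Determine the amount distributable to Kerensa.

Kerensa receives 50,000.

Keturah first takes 100,000, leaving a balance of 1,200,000. Keturah then takes one-half of the balance (600,000), for a total of 700,000. The remaining 600,000 passes to the descendants.
The descendants' portion (600,000) is divided at the children's generation into 4 shares of 150,000. Elio and Dagny each take 150,000. The 2 shares of the deceased (Kalinda and Efua) are combined into a pool of 300,000.
That pool (300,000) is divided at the grandchildren's generation equally among Kerensa, Niko, Hanna, Hamish, Varun, and Mateus: 50,000 each.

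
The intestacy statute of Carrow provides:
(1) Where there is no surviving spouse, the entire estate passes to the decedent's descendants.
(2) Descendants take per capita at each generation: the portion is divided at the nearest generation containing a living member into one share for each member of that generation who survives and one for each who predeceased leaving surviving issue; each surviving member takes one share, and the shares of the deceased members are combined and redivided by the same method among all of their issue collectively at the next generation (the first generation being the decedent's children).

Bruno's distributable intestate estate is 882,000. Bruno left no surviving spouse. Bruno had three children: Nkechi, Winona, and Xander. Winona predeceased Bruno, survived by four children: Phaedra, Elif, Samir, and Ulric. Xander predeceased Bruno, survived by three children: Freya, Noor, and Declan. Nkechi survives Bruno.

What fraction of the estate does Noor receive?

The entire 882,000 passes to the descendants.
That amount (882,000) is divided at the children's generation into 3 shares of 294,000. Nkechi takes 294,000. The 2 shares of the deceased (Winona and Xander) are combined into a pool of 588,000.
That pool (588,000) is divided at the grandchildren's generation equally among Phaedra, Elif, Samir, Ulric, Freya, Noor, and Declan: 84,000 each.

Noor receives 2/21 of the estate.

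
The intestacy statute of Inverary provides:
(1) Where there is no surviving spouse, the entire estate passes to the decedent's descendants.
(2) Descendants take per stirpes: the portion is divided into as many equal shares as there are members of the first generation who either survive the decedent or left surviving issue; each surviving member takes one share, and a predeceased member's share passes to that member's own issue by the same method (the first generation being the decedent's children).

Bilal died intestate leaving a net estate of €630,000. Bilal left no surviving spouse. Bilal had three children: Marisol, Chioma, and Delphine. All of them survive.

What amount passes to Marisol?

Marisol receives €210,000.

The entire €630,000 passes to the descendants.
That amount (€630,000) is divided into 3 shares of €210,000: Marisol, Chioma, and Delphine each take €210,000.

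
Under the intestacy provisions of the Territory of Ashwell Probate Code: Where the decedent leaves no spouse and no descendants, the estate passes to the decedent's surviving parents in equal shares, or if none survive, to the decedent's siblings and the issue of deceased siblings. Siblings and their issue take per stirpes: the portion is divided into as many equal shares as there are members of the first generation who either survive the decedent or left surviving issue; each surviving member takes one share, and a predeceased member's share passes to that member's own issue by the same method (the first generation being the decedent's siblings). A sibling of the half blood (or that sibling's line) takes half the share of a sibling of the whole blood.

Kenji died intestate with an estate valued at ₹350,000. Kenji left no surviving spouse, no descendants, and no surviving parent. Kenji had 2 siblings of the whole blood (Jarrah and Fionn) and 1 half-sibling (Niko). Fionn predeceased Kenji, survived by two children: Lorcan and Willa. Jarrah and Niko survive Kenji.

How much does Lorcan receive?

The entire ₹350,000 passes to the siblings and their issue.
Counting each half-blood sibling's line as half a unit, there are 5/2 units in ₹350,000, so one unit is ₹140,000. Whole-blood lines (Jarrah and Fionn) take ₹140,000 each; half-blood lines (Niko) take ₹70,000 each.
Fionn's share (₹140,000) is divided into 2 shares of ₹70,000: Lorcan and Willa each take ₹70,000.

Lorcan receives ₹70,000.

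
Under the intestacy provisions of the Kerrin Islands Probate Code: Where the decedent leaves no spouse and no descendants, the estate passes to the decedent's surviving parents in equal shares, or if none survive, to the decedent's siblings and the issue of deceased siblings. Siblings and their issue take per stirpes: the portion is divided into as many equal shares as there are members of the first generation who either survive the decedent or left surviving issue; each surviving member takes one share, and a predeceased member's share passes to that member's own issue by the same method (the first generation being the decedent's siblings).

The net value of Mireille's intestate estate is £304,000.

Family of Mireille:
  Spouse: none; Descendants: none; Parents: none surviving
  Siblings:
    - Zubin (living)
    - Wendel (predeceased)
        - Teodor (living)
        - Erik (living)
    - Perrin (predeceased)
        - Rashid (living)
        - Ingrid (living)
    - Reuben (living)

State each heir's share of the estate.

Zubin: £76,000; Teodor: £38,000; Erik: £38,000; Rashid: £38,000; Ingrid: £38,000; Reuben: £76,000

The entire £304,000 passes to the siblings and their issue.
That amount (£304,000) is divided into 4 shares of £76,000: Zubin and Reuben each take £76,000; Wendel's £76,000 share passes to Wendel's issue; Perrin's £76,000 share passes to Perrin's issue.
Wendel's share (£76,000) is divided into 2 shares of £38,000: Teodor and Erik each take £38,000.
Perrin's share (£76,000) is divided into 2 shares of £38,000: Rashid and Ingrid each take £38,000.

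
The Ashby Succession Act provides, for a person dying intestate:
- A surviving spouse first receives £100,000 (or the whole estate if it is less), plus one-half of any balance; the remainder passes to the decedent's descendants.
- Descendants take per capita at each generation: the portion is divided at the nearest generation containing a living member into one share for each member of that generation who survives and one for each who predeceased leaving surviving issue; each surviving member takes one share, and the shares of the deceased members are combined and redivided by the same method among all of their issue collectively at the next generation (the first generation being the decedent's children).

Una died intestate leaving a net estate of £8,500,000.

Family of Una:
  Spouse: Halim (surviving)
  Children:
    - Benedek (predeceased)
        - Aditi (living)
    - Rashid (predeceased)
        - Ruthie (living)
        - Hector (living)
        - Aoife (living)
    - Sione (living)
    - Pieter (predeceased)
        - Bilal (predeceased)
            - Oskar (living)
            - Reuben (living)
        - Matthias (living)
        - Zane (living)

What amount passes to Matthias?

Halim first takes £100,000, leaving a balance of £8,400,000. Halim then takes one-half of the balance (£4,200,000), for a total of £4,300,000. The remaining £4,200,000 passes to the descendants.
The descendants' portion (£4,200,000) is divided at the children's generation into 4 shares of £1,050,000. Sione takes £1,050,000. The 3 shares of the deceased (Benedek, Rashid, and Pieter) are combined into a pool of £3,150,000.
That pool (£3,150,000) is divided at the grandchildren's generation into 7 shares of £450,000. Aditi, Ruthie, Hector, Aoife, Matthias, and Zane each take £450,000. The remaining share for the deceased Bilal (£450,000) is carried to the next generation.
That pool (£450,000) is divided at the great-grandchildren's generation equally among Oskar and Reuben: £225,000 each.

Matthias receives £450,000.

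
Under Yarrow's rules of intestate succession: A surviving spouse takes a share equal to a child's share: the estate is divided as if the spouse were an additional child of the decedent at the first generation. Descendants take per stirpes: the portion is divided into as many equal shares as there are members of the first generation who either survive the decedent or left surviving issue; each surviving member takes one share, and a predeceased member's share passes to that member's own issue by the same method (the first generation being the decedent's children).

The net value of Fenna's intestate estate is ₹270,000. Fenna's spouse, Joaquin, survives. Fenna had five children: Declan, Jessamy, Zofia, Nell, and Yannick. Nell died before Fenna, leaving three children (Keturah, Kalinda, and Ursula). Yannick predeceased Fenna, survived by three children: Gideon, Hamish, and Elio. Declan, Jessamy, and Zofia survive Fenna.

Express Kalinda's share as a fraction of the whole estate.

The spouse counts as an additional share at the children's level, so there are 6 primary shares of ₹45,000. Joaquin takes one such share (₹45,000).
The children's combined portion (₹225,000) is divided into 5 shares of ₹45,000: Declan, Jessamy, and Zofia each take ₹45,000; Nell's ₹45,000 share passes to Nell's issue; Yannick's ₹45,000 share passes to Yannick's issue.
Nell's share (₹45,000) is divided into 3 shares of ₹15,000: Keturah, Kalinda, and Ursula each take ₹15,000.
Yannick's share (₹45,000) is divided into 3 shares of ₹15,000: Gideon, Hamish, and Elio each take ₹15,000.

Kalinda receives 1/18 of the estate.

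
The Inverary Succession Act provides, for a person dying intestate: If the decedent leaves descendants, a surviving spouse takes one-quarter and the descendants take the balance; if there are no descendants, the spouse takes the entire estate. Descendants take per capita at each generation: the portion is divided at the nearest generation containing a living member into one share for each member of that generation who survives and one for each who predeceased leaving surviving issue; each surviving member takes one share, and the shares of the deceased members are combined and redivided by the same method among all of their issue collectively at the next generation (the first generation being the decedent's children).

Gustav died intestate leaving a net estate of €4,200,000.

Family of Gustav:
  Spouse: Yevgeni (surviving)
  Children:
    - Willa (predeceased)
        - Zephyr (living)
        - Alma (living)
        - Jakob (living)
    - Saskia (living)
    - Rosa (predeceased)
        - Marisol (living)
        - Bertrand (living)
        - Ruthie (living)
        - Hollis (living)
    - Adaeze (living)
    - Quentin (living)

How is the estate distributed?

Yevgeni: €1,050,000; Zephyr: €180,000; Alma: €180,000; Jakob: €180,000; Saskia: €630,000; Marisol: €180,000; Bertrand: €180,000; Ruthie: €180,000; Hollis: €180,000; Adaeze: €630,000; Quentin: €630,000

Yevgeni takes one-quarter of €4,200,000 = €1,050,000. The remaining €3,150,000 passes to the descendants.
The descendants' portion (€3,150,000) is divided at the children's generation into 5 shares of €630,000. Saskia, Adaeze, and Quentin each take €630,000. The 2 shares of the deceased (Willa and Rosa) are combined into a pool of €1,260,000.
That pool (€1,260,000) is divided at the grandchildren's generation equally among Zephyr, Alma, Jakob, Marisol, Bertrand, Ruthie, and Hollis: €180,000 each.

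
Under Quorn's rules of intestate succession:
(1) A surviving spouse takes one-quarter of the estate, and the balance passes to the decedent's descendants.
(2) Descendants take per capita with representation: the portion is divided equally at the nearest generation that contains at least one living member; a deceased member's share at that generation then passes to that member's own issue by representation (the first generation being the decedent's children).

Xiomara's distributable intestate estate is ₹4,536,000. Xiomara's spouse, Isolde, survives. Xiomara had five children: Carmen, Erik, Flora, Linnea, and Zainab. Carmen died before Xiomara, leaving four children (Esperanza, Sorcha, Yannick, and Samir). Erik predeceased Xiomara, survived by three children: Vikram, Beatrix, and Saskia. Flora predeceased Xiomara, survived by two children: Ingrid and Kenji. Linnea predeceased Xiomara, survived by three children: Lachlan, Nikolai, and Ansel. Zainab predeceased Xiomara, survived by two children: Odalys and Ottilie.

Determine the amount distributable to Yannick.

Isolde takes one-quarter of ₹4,536,000 = ₹1,134,000. The remaining ₹3,402,000 passes to the descendants.
No child survives, so the initial division is made at the grandchildren's generation.
The descendants' portion (₹3,402,000) is divided into 14 shares of ₹243,000: Esperanza, Sorcha, Yannick, Samir, Vikram, Beatrix, Saskia, Ingrid, Kenji, Lachlan, Nikolai, Ansel, Odalys, and Ottilie each take ₹243,000.

Yannick receives ₹243,000.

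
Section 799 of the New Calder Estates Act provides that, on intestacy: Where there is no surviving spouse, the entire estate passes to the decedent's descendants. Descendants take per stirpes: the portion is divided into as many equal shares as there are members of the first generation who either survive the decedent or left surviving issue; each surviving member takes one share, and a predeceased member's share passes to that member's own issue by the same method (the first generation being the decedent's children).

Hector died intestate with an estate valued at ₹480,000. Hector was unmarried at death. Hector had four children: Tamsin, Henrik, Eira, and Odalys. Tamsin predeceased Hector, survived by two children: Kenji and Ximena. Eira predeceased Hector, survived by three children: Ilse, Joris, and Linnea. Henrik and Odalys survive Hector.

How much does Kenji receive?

The entire ₹480,000 passes to the descendants.
That amount (₹480,000) is divided into 4 shares of ₹120,000: Henrik and Odalys each take ₹120,000; Tamsin's ₹120,000 share passes to Tamsin's issue; Eira's ₹120,000 share passes to Eira's issue.
Tamsin's share (₹120,000) is divided into 2 shares of ₹60,000: Kenji and Ximena each take ₹60,000.
Eira's share (₹120,000) is divided into 3 shares of ₹40,000: Ilse, Joris, and Linnea each take ₹40,000.

Kenji receives ₹60,000.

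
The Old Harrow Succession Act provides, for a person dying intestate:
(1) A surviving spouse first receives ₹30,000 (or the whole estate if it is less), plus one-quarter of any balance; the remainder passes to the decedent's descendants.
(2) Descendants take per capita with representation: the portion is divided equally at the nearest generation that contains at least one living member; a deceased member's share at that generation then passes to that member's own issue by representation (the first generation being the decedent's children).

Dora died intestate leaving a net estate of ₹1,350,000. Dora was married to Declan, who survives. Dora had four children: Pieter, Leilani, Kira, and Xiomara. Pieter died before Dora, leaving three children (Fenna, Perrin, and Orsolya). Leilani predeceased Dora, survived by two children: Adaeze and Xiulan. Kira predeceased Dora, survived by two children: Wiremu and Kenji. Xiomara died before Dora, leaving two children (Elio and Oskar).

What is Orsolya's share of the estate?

Orsolya receives ₹110,000.

Declan first takes ₹30,000, leaving a balance of ₹1,320,000. Declan then takes one-quarter of the balance (₹330,000), for a total of ₹360,000. The remaining ₹990,000 passes to the descendants.
No child survives, so the initial division is made at the grandchildren's generation.
The descendants' portion (₹990,000) is divided into 9 shares of ₹110,000: Fenna, Perrin, Orsolya, Adaeze, Xiulan, Wiremu, Kenji, Elio, and Oskar each take ₹110,000.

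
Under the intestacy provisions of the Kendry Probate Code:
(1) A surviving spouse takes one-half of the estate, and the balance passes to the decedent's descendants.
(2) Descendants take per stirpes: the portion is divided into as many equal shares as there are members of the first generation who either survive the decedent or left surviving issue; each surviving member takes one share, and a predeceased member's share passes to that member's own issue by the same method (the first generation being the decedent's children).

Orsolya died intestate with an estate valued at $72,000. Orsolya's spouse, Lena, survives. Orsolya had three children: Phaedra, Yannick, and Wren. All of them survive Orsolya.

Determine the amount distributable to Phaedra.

Phaedra receives $12,000.

Lena takes one-half of $72,000 = $36,000. The remaining $36,000 passes to the descendants.
The descendants' portion ($36,000) is divided into 3 shares of $12,000: Phaedra, Yannick, and Wren each take $12,000.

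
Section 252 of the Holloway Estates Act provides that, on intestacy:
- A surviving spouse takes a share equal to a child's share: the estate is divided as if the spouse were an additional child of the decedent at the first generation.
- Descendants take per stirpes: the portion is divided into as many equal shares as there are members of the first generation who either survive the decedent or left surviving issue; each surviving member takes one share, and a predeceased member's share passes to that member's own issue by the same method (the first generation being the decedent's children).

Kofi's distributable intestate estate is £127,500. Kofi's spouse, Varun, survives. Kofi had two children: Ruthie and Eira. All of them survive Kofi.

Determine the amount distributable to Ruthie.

The spouse counts as an additional share at the children's level, so there are 3 primary shares of £42,500. Varun takes one such share (£42,500).
The children's combined portion (£85,000) is divided into 2 shares of £42,500: Ruthie and Eira each take £42,500.

Ruthie receives £42,500.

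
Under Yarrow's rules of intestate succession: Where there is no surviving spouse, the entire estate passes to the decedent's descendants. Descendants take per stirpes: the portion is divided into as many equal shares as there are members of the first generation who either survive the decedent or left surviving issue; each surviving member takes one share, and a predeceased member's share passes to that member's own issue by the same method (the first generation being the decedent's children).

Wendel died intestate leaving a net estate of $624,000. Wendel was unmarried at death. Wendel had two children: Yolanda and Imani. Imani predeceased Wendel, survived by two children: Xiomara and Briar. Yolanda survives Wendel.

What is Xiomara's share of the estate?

Xiomara receives $156,000.

The entire $624,000 passes to the descendants.
That amount ($624,000) is divided into 2 shares of $312,000: Yolanda takes $312,000; Imani's $312,000 share passes to Imani's issue.
Imani's share ($312,000) is divided into 2 shares of $156,000: Xiomara and Briar each take $156,000.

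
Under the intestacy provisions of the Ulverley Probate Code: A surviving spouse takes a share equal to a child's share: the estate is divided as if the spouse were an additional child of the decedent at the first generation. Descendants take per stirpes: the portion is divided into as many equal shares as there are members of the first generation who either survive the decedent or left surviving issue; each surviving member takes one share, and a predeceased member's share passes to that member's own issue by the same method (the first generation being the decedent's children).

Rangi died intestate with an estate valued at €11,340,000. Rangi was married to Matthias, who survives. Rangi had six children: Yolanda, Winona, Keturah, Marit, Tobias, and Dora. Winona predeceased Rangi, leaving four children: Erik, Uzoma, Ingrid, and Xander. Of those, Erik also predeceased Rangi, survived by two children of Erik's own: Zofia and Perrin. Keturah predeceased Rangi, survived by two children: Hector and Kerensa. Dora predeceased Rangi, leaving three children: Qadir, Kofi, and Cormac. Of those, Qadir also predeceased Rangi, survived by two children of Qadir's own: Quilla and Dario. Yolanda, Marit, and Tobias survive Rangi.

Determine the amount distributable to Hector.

Hector receives €810,000.

The spouse counts as an additional share at the children's level, so there are 7 primary shares of €1,620,000. Matthias takes one such share (€1,620,000).
The children's combined portion (€9,720,000) is divided into 6 shares of €1,620,000: Yolanda, Marit, and Tobias each take €1,620,000; Winona's €1,620,000 share passes to Winona's issue; Keturah's €1,620,000 share passes to Keturah's issue; Dora's €1,620,000 share passes to Dora's issue.
Winona's share (€1,620,000) is divided into 4 shares of €405,000: Uzoma, Ingrid, and Xander each take €405,000; Erik's €405,000 share passes to Erik's issue.
Erik's share (€405,000) is divided into 2 shares of €202,500: Zofia and Perrin each take €202,500.
Keturah's share (€1,620,000) is divided into 2 shares of €810,000: Hector and Kerensa each take €810,000.
Dora's share (€1,620,000) is divided into 3 shares of €540,000: Kofi and Cormac each take €540,000; Qadir's €540,000 share passes to Qadir's issue.
Qadir's share (€540,000) is divided into 2 shares of €270,000: Quilla and Dario each take €270,000.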